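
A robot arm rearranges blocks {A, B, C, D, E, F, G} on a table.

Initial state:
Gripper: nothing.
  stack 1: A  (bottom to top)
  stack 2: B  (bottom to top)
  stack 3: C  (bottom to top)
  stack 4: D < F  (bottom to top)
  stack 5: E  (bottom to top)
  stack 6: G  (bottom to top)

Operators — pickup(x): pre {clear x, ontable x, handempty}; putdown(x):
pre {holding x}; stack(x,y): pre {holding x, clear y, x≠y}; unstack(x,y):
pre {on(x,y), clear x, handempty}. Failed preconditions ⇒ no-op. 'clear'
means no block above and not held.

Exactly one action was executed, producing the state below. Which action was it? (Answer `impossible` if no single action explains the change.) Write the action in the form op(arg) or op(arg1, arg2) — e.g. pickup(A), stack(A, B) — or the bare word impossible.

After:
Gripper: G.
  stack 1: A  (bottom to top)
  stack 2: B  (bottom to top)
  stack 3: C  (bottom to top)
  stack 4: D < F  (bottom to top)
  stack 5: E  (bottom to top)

target: towers=[A; B; C; D/F; E] holding=G
         pickup(B) → towers=[A; C; D/F; E; G] holding=B
     unstack(F, D) → towers=[A; B; C; D; E; G] holding=F
         pickup(G) → towers=[A; B; C; D/F; E] holding=G  ← match
         pickup(A) → towers=[B; C; D/F; E; G] holding=A
         pickup(E) → towers=[A; B; C; D/F; G] holding=E
         pickup(C) → towers=[A; B; D/F; E; G] holding=C

pickup(G)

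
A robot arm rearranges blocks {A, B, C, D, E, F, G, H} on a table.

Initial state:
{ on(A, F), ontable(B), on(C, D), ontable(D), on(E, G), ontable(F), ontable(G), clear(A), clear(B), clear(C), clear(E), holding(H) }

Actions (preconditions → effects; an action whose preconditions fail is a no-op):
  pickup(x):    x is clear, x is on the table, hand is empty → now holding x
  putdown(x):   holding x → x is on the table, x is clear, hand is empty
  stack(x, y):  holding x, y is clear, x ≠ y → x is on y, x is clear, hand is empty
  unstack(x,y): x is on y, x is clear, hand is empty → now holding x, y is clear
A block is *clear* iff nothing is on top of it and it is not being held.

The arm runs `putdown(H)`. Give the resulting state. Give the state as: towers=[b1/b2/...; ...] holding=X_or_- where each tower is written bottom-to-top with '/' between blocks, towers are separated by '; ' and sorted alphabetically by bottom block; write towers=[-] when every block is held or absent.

towers=[B; D/C; F/A; G/E; H] holding=-

before: towers=[B; D/C; F/A; G/E] holding=H
pre[putdown(H)]: holding(H) ✓
all met → apply putdown(H)
after:  towers=[B; D/C; F/A; G/E; H] holding=-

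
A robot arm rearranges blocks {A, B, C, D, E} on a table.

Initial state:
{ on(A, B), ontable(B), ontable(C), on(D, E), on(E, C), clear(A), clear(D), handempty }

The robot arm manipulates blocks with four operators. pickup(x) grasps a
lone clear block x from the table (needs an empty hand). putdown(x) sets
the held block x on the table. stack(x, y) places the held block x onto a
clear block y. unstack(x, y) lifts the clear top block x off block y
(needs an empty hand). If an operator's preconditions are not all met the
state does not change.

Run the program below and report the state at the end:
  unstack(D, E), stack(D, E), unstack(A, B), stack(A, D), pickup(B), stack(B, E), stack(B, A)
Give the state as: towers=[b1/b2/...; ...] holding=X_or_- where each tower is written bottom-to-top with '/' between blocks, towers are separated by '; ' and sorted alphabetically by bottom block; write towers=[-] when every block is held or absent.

step 1 (unstack(D, E)): towers=[B/A; C/E] holding=D
step 2 (stack(D, E)): towers=[B/A; C/E/D] holding=-
step 3 (unstack(A, B)): towers=[B; C/E/D] holding=A
step 4 (stack(A, D)): towers=[B; C/E/D/A] holding=-
step 5 (pickup(B)): towers=[C/E/D/A] holding=B
step 6 (stack(B, E)) [no-op]: towers=[C/E/D/A] holding=B
step 7 (stack(B, A)): towers=[C/E/D/A/B] holding=-

towers=[C/E/D/A/B] holding=-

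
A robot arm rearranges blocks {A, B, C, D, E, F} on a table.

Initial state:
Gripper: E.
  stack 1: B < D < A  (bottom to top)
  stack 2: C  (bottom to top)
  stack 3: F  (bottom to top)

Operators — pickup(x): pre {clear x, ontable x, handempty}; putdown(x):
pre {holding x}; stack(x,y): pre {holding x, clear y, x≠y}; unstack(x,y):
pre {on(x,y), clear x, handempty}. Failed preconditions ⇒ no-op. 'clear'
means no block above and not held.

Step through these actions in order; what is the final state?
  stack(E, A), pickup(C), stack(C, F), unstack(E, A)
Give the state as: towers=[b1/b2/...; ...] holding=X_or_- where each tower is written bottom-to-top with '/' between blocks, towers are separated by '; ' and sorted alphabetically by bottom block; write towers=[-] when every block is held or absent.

towers=[B/D/A; F/C] holding=E

step 1 (stack(E, A)): towers=[B/D/A/E; C; F] holding=-
step 2 (pickup(C)): towers=[B/D/A/E; F] holding=C
step 3 (stack(C, F)): towers=[B/D/A/E; F/C] holding=-
step 4 (unstack(E, A)): towers=[B/D/A; F/C] holding=E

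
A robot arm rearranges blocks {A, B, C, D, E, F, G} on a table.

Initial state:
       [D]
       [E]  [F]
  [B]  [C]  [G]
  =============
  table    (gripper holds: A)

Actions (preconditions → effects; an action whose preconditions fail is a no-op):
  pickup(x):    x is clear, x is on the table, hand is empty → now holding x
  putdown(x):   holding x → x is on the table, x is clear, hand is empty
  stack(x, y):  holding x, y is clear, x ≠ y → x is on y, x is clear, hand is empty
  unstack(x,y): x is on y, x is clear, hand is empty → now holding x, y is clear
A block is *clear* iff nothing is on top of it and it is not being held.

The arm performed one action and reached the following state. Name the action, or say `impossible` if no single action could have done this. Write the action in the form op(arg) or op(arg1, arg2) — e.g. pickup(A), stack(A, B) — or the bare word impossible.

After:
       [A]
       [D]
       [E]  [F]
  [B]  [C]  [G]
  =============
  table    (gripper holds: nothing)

stack(A, D)

target: towers=[B; C/E/D/A; G/F] holding=-
        putdown(A) → towers=[A; B; C/E/D; G/F] holding=-
       stack(A, B) → towers=[B/A; C/E/D; G/F] holding=-
       stack(A, F) → towers=[B; C/E/D; G/F/A] holding=-
       stack(A, D) → towers=[B; C/E/D/A; G/F] holding=-  ← match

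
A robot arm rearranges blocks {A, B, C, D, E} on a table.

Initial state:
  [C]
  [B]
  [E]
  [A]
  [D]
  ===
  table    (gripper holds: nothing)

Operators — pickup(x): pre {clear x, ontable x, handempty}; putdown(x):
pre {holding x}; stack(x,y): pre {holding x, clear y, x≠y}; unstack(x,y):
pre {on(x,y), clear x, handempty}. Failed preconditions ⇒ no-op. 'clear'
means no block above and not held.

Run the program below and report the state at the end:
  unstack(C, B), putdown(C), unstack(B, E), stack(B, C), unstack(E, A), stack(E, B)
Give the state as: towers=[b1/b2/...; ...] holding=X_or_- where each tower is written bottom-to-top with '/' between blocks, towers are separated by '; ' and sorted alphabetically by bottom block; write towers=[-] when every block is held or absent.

step 1 (unstack(C, B)): towers=[D/A/E/B] holding=C
step 2 (putdown(C)): towers=[C; D/A/E/B] holding=-
step 3 (unstack(B, E)): towers=[C; D/A/E] holding=B
step 4 (stack(B, C)): towers=[C/B; D/A/E] holding=-
step 5 (unstack(E, A)): towers=[C/B; D/A] holding=E
step 6 (stack(E, B)): towers=[C/B/E; D/A] holding=-

towers=[C/B/E; D/A] holding=-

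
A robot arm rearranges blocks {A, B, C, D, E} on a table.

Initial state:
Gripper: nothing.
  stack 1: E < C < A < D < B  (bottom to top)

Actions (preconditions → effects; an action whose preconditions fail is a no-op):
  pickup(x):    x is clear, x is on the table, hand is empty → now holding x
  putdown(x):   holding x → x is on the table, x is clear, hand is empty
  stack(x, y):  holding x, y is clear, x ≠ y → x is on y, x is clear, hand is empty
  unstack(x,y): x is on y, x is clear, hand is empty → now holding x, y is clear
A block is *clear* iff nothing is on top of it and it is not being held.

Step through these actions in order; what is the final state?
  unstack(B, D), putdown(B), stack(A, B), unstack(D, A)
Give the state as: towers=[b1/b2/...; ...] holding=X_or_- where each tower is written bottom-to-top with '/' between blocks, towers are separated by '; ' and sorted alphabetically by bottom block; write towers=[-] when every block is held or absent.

towers=[B; E/C/A] holding=D

step 1 (unstack(B, D)): towers=[E/C/A/D] holding=B
step 2 (putdown(B)): towers=[B; E/C/A/D] holding=-
step 3 (stack(A, B)) [no-op]: towers=[B; E/C/A/D] holding=-
step 4 (unstack(D, A)): towers=[B; E/C/A] holding=D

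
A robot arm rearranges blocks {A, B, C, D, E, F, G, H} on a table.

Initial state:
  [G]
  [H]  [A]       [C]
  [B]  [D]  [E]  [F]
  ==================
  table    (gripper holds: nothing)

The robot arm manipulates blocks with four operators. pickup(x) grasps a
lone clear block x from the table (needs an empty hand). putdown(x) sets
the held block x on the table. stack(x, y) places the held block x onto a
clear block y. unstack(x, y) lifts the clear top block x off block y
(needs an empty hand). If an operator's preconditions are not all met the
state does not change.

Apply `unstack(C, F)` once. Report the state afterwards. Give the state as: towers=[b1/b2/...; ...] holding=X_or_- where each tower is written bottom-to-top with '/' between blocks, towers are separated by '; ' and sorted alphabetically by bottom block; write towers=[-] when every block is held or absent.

towers=[B/H/G; D/A; E; F] holding=C

before: towers=[B/H/G; D/A; E; F/C] holding=-
pre[unstack(C, F)]: on(C,F) yes, clear(C) yes, handempty yes
all met → apply unstack(C, F)
after:  towers=[B/H/G; D/A; E; F] holding=C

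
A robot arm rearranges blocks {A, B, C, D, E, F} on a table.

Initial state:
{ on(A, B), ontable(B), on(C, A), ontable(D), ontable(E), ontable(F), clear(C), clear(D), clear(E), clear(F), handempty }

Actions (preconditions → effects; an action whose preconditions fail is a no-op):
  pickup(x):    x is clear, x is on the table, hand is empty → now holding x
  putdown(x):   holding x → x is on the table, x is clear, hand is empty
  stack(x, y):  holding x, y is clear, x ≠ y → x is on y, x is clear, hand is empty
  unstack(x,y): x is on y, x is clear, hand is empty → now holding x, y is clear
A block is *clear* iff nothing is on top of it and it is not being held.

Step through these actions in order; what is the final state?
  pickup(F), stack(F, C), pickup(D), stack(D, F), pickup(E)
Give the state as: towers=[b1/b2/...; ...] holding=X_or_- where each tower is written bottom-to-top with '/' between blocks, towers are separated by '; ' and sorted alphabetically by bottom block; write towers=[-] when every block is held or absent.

step 1 (pickup(F)): towers=[B/A/C; D; E] holding=F
step 2 (stack(F, C)): towers=[B/A/C/F; D; E] holding=-
step 3 (pickup(D)): towers=[B/A/C/F; E] holding=D
step 4 (stack(D, F)): towers=[B/A/C/F/D; E] holding=-
step 5 (pickup(E)): towers=[B/A/C/F/D] holding=E

towers=[B/A/C/F/D] holding=E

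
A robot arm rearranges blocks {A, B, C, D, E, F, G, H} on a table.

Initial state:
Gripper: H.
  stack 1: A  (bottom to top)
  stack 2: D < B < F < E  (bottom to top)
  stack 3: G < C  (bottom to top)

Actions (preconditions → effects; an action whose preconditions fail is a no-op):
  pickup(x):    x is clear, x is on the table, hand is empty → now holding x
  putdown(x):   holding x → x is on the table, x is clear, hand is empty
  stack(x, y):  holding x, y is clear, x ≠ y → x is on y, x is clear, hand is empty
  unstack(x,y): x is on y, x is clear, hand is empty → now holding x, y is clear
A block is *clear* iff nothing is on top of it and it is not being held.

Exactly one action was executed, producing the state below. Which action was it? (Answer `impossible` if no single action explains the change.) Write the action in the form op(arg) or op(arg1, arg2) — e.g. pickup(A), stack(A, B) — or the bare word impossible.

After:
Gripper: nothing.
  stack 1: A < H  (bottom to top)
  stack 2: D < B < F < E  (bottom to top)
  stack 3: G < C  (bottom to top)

target: towers=[A/H; D/B/F/E; G/C] holding=-
        putdown(H) → towers=[A; D/B/F/E; G/C; H] holding=-
       stack(H, A) → towers=[A/H; D/B/F/E; G/C] holding=-  ← match
       stack(H, E) → towers=[A; D/B/F/E/H; G/C] holding=-
       stack(H, C) → towers=[A; D/B/F/E; G/C/H] holding=-

stack(H, A)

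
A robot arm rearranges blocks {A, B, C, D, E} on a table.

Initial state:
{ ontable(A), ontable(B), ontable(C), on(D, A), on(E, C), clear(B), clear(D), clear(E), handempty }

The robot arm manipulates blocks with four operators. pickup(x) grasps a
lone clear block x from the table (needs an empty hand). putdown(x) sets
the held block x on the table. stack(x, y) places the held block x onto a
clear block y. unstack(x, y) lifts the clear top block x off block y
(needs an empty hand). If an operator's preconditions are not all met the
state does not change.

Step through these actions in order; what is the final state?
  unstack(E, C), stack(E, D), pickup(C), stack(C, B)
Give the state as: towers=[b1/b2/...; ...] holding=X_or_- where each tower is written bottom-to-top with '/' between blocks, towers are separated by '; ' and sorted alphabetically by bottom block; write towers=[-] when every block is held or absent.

step 1 (unstack(E, C)): towers=[A/D; B; C] holding=E
step 2 (stack(E, D)): towers=[A/D/E; B; C] holding=-
step 3 (pickup(C)): towers=[A/D/E; B] holding=C
step 4 (stack(C, B)): towers=[A/D/E; B/C] holding=-

towers=[A/D/E; B/C] holding=-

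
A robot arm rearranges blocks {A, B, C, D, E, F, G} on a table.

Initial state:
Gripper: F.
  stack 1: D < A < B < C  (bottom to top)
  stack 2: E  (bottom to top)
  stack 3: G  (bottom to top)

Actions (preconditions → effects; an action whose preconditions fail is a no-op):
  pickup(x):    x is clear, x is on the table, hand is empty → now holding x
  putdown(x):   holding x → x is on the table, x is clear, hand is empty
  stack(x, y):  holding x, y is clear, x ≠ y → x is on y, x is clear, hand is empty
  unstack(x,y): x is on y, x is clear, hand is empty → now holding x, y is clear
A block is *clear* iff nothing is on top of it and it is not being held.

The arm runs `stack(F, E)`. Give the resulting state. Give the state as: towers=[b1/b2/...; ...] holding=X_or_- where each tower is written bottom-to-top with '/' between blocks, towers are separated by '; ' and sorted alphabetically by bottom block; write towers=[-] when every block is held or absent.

before: towers=[D/A/B/C; E; G] holding=F
pre[stack(F, E)]: holding(F) ✓, clear(E) ✓, F≠E ✓
all met → apply stack(F, E)
after:  towers=[D/A/B/C; E/F; G] holding=-

towers=[D/A/B/C; E/F; G] holding=-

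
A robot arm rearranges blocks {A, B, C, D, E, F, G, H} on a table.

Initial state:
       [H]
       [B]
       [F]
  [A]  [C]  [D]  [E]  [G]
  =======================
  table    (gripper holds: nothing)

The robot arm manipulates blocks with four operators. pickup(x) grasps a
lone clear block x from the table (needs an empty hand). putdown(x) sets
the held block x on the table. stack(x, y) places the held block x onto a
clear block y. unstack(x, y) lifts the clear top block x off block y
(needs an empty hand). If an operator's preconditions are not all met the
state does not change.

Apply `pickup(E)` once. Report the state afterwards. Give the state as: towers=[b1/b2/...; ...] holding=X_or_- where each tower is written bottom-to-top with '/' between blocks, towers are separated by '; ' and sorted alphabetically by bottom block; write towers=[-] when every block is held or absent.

before: towers=[A; C/F/B/H; D; E; G] holding=-
pre[pickup(E)]: clear(E) ✓, ontable(E) ✓, handempty ✓
all met → apply pickup(E)
after:  towers=[A; C/F/B/H; D; G] holding=E

towers=[A; C/F/B/H; D; G] holding=E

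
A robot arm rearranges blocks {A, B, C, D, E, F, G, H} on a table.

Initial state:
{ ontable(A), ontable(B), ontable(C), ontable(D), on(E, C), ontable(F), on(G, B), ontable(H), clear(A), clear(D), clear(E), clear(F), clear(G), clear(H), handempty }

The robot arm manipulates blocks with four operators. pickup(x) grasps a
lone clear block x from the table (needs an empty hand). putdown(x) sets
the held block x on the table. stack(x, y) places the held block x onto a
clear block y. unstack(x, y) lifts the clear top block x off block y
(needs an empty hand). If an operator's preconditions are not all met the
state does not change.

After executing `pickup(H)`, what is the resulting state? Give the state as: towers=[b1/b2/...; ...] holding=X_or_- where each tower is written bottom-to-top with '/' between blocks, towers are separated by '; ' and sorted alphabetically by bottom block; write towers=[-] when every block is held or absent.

before: towers=[A; B/G; C/E; D; F; H] holding=-
pre[pickup(H)]: clear(H) ✓, ontable(H) ✓, handempty ✓
all met → apply pickup(H)
after:  towers=[A; B/G; C/E; D; F] holding=H

towers=[A; B/G; C/E; D; F] holding=H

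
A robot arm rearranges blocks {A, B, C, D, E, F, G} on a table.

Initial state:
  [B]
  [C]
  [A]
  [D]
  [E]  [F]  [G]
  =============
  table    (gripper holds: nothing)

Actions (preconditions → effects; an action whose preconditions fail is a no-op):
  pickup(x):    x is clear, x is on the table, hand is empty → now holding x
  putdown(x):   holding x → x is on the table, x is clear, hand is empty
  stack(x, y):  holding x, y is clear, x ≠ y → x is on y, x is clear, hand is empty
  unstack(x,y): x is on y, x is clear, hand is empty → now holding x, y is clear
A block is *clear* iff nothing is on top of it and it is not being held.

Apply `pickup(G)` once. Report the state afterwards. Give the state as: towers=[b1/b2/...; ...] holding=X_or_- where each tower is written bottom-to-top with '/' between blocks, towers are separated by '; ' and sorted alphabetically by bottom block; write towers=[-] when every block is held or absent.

towers=[E/D/A/C/B; F] holding=G

before: towers=[E/D/A/C/B; F; G] holding=-
pre[pickup(G)]: clear(G) yes, ontable(G) yes, handempty yes
all met → apply pickup(G)
after:  towers=[E/D/A/C/B; F] holding=G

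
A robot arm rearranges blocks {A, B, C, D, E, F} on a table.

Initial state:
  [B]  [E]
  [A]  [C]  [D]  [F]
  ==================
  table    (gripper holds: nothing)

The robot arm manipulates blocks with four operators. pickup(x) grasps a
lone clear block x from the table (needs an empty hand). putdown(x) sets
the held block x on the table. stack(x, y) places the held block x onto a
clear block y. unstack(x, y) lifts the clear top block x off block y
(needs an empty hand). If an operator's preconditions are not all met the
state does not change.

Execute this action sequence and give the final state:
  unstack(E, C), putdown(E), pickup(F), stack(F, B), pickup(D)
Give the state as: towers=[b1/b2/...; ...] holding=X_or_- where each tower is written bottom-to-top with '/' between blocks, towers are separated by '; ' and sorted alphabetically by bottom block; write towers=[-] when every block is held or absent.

step 1 (unstack(E, C)): towers=[A/B; C; D; F] holding=E
step 2 (putdown(E)): towers=[A/B; C; D; E; F] holding=-
step 3 (pickup(F)): towers=[A/B; C; D; E] holding=F
step 4 (stack(F, B)): towers=[A/B/F; C; D; E] holding=-
step 5 (pickup(D)): towers=[A/B/F; C; E] holding=D

towers=[A/B/F; C; E] holding=D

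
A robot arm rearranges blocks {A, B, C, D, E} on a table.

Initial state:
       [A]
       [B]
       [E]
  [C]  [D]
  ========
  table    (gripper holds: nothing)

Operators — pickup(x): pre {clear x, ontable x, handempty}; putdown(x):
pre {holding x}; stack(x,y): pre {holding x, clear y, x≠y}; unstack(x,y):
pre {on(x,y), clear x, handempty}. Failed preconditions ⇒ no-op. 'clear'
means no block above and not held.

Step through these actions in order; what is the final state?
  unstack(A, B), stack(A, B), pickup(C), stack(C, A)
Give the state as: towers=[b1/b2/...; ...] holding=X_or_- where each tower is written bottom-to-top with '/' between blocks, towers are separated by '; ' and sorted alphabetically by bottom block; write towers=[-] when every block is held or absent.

towers=[D/E/B/A/C] holding=-

step 1 (unstack(A, B)): towers=[C; D/E/B] holding=A
step 2 (stack(A, B)): towers=[C; D/E/B/A] holding=-
step 3 (pickup(C)): towers=[D/E/B/A] holding=C
step 4 (stack(C, A)): towers=[D/E/B/A/C] holding=-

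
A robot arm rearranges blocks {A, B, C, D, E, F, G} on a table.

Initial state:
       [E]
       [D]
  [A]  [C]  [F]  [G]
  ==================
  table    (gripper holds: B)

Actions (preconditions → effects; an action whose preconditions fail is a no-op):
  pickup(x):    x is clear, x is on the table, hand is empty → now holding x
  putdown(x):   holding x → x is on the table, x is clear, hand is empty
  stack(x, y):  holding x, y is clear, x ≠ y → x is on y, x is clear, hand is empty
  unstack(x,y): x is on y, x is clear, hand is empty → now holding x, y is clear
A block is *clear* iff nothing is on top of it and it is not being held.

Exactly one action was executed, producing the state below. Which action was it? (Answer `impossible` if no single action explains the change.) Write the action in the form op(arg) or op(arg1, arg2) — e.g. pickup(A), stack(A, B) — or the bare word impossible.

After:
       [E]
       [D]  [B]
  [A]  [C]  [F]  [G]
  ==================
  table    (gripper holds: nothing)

target: towers=[A; C/D/E; F/B; G] holding=-
        putdown(B) → towers=[A; B; C/D/E; F; G] holding=-
       stack(B, F) → towers=[A; C/D/E; F/B; G] holding=-  ← match
       stack(B, G) → towers=[A; C/D/E; F; G/B] holding=-
       stack(B, A) → towers=[A/B; C/D/E; F; G] holding=-
       stack(B, E) → towers=[A; C/D/E/B; F; G] holding=-

stack(B, F)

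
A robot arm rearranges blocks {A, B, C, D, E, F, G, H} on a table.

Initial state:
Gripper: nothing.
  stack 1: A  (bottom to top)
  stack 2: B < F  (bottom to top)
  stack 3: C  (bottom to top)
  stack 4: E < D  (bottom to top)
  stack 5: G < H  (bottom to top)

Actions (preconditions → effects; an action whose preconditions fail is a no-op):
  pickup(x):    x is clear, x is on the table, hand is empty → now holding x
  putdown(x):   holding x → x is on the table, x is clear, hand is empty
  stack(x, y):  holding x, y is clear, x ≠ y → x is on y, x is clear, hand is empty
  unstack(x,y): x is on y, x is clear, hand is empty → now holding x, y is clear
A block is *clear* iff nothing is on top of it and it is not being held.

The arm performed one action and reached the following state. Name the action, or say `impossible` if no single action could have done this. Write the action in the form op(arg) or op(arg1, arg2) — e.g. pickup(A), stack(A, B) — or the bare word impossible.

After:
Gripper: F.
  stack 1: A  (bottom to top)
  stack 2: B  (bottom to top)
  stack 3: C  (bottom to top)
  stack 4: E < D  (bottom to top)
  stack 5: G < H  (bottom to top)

unstack(F, B)

target: towers=[A; B; C; E/D; G/H] holding=F
         pickup(A) → towers=[B/F; C; E/D; G/H] holding=A
     unstack(H, G) → towers=[A; B/F; C; E/D; G] holding=H
     unstack(F, B) → towers=[A; B; C; E/D; G/H] holding=F  ← match
     unstack(D, E) → towers=[A; B/F; C; E; G/H] holding=D
         pickup(C) → towers=[A; B/F; E/D; G/H] holding=C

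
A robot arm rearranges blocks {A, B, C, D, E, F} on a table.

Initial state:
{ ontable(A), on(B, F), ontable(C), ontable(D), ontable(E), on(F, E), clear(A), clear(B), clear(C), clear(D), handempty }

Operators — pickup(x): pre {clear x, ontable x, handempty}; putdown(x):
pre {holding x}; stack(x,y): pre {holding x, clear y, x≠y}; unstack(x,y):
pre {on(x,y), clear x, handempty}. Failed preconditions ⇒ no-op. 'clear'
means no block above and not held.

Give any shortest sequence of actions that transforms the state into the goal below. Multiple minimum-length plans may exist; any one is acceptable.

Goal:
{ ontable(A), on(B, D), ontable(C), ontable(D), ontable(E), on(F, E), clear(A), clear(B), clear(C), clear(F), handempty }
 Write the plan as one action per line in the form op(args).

step 1 (unstack(B, F)): towers=[A; C; D; E/F] holding=B
step 2 (stack(B, D)): towers=[A; C; D/B; E/F] holding=-
goal check: towers=[A; C; D/B; E/F] holding=- — reached (length 2, optimal by BFS)

unstack(B, F)
stack(B, D)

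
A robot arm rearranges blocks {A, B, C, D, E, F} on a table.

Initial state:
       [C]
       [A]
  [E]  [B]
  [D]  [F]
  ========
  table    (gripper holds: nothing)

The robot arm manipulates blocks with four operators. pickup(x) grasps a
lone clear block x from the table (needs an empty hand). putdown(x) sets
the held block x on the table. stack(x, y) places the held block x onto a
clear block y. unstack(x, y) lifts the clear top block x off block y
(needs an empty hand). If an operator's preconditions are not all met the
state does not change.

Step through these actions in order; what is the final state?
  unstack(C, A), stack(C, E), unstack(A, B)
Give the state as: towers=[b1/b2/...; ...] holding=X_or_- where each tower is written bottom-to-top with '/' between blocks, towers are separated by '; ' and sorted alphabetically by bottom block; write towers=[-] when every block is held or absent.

step 1 (unstack(C, A)): towers=[D/E; F/B/A] holding=C
step 2 (stack(C, E)): towers=[D/E/C; F/B/A] holding=-
step 3 (unstack(A, B)): towers=[D/E/C; F/B] holding=A

towers=[D/E/C; F/B] holding=A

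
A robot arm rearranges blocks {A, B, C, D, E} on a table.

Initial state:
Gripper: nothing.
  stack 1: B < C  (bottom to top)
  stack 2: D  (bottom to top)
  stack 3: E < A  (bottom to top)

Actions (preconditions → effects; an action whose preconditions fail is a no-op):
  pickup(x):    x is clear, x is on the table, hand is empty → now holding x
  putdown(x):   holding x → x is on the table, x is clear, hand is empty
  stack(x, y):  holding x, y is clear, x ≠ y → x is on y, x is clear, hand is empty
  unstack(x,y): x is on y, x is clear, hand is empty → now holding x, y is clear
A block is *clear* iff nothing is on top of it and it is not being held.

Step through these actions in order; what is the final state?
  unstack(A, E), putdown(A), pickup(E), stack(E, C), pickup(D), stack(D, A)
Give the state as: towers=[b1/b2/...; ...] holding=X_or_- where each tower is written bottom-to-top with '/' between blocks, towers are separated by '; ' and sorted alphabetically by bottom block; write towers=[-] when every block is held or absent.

towers=[A/D; B/C/E] holding=-

step 1 (unstack(A, E)): towers=[B/C; D; E] holding=A
step 2 (putdown(A)): towers=[A; B/C; D; E] holding=-
step 3 (pickup(E)): towers=[A; B/C; D] holding=E
step 4 (stack(E, C)): towers=[A; B/C/E; D] holding=-
step 5 (pickup(D)): towers=[A; B/C/E] holding=D
step 6 (stack(D, A)): towers=[A/D; B/C/E] holding=-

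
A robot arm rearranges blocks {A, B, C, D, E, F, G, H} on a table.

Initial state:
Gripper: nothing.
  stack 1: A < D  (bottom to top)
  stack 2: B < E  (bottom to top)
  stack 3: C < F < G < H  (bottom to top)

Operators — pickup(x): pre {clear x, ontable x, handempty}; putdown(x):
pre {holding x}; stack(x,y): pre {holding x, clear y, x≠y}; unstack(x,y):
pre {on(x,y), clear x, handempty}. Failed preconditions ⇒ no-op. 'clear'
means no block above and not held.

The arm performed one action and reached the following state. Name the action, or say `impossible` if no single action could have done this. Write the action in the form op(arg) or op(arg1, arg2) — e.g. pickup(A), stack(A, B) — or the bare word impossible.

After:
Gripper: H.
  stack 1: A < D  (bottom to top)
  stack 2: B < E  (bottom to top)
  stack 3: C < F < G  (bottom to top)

unstack(H, G)

target: towers=[A/D; B/E; C/F/G] holding=H
     unstack(E, B) → towers=[A/D; B; C/F/G/H] holding=E
     unstack(H, G) → towers=[A/D; B/E; C/F/G] holding=H  ← match
     unstack(D, A) → towers=[A; B/E; C/F/G/H] holding=D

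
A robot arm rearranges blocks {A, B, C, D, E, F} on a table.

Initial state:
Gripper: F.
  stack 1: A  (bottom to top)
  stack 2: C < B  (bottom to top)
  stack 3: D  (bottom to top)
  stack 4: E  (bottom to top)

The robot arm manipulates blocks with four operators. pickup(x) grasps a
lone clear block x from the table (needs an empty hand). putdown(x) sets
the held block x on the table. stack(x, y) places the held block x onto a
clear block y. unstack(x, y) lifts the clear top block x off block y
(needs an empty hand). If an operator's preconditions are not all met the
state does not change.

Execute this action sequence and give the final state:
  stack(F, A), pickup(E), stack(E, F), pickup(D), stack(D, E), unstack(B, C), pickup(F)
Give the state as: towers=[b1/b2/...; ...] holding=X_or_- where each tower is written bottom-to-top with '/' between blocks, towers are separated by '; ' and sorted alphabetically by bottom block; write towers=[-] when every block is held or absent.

towers=[A/F/E/D; C] holding=B

step 1 (stack(F, A)): towers=[A/F; C/B; D; E] holding=-
step 2 (pickup(E)): towers=[A/F; C/B; D] holding=E
step 3 (stack(E, F)): towers=[A/F/E; C/B; D] holding=-
step 4 (pickup(D)): towers=[A/F/E; C/B] holding=D
step 5 (stack(D, E)): towers=[A/F/E/D; C/B] holding=-
step 6 (unstack(B, C)): towers=[A/F/E/D; C] holding=B
step 7 (pickup(F)) [no-op]: towers=[A/F/E/D; C] holding=B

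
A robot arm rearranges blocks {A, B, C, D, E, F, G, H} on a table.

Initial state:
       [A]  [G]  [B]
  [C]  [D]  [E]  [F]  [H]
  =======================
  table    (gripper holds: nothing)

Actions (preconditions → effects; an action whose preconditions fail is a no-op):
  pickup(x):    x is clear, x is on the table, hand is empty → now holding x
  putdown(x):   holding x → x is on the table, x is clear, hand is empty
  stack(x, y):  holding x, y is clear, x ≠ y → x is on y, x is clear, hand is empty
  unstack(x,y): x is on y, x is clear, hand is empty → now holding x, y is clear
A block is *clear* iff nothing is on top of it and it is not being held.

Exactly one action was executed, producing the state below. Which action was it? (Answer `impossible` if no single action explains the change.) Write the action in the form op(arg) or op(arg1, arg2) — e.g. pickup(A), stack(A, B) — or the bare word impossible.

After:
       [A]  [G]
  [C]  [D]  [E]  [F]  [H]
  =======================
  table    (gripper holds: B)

unstack(B, F)

target: towers=[C; D/A; E/G; F; H] holding=B
     unstack(G, E) → towers=[C; D/A; E; F/B; H] holding=G
     unstack(A, D) → towers=[C; D; E/G; F/B; H] holding=A
         pickup(H) → towers=[C; D/A; E/G; F/B] holding=H
     unstack(B, F) → towers=[C; D/A; E/G; F; H] holding=B  ← match
         pickup(C) → towers=[D/A; E/G; F/B; H] holding=C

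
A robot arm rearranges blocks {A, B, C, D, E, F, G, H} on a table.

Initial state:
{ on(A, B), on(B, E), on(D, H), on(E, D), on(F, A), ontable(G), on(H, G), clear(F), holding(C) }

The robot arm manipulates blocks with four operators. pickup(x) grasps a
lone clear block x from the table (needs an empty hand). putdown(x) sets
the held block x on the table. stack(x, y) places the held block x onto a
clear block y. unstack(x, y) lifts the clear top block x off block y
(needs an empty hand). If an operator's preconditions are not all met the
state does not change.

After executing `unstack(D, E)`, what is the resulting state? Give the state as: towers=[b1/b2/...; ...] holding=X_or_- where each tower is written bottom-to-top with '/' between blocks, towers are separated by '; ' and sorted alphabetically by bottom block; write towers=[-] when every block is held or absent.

before: towers=[G/H/D/E/B/A/F] holding=C
pre[unstack(D, E)]: on(D,E) fail, clear(D) fail, handempty fail
on(D,E), clear(D), handempty unmet → unstack(D, E) is a no-op
after:  towers=[G/H/D/E/B/A/F] holding=C

towers=[G/H/D/E/B/A/F] holding=C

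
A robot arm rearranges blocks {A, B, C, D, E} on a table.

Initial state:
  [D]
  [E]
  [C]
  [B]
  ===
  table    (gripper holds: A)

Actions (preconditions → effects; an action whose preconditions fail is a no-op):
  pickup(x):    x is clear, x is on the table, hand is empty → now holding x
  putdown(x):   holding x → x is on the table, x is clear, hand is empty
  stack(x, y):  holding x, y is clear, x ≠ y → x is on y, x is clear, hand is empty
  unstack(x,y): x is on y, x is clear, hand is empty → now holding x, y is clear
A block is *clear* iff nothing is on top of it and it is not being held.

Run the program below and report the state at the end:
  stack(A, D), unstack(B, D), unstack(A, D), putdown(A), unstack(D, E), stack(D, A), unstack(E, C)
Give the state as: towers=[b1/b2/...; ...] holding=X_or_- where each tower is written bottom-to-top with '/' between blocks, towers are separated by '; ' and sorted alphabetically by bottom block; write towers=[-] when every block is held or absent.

step 1 (stack(A, D)): towers=[B/C/E/D/A] holding=-
step 2 (unstack(B, D)) [no-op]: towers=[B/C/E/D/A] holding=-
step 3 (unstack(A, D)): towers=[B/C/E/D] holding=A
step 4 (putdown(A)): towers=[A; B/C/E/D] holding=-
step 5 (unstack(D, E)): towers=[A; B/C/E] holding=D
step 6 (stack(D, A)): towers=[A/D; B/C/E] holding=-
step 7 (unstack(E, C)): towers=[A/D; B/C] holding=E

towers=[A/D; B/C] holding=E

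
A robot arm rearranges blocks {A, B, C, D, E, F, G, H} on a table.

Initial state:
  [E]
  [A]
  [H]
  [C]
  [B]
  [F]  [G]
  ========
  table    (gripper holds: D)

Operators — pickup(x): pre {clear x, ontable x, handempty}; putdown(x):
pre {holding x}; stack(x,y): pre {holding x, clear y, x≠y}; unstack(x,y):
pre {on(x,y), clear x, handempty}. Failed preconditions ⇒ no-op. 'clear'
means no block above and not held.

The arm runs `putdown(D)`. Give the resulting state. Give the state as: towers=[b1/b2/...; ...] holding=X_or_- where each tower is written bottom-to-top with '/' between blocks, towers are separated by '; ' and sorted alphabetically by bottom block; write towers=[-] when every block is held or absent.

before: towers=[F/B/C/H/A/E; G] holding=D
pre[putdown(D)]: holding(D) yes
all met → apply putdown(D)
after:  towers=[D; F/B/C/H/A/E; G] holding=-

towers=[D; F/B/C/H/A/E; G] holding=-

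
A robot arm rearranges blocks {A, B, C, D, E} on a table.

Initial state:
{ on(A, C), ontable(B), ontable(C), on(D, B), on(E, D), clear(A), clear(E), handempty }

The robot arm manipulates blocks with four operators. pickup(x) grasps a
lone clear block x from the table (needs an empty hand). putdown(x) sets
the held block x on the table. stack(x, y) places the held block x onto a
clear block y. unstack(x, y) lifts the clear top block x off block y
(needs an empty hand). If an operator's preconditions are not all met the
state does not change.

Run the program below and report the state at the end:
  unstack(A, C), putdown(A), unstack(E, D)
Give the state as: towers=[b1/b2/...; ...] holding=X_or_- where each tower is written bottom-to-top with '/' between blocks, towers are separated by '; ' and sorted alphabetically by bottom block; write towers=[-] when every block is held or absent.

step 1 (unstack(A, C)): towers=[B/D/E; C] holding=A
step 2 (putdown(A)): towers=[A; B/D/E; C] holding=-
step 3 (unstack(E, D)): towers=[A; B/D; C] holding=E

towers=[A; B/D; C] holding=E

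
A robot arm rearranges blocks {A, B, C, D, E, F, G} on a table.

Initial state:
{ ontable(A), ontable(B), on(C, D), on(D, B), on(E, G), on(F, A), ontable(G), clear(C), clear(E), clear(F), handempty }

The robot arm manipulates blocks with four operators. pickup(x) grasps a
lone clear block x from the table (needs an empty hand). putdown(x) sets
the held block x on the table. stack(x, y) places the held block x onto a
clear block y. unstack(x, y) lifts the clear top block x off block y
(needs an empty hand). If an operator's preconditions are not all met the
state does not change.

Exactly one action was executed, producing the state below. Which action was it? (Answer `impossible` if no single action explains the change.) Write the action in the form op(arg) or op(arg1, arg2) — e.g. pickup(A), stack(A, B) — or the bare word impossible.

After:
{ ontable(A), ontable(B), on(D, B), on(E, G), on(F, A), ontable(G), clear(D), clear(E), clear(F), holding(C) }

unstack(C, D)

target: towers=[A/F; B/D; G/E] holding=C
     unstack(F, A) → towers=[A; B/D/C; G/E] holding=F
     unstack(E, G) → towers=[A/F; B/D/C; G] holding=E
     unstack(C, D) → towers=[A/F; B/D; G/E] holding=C  ← match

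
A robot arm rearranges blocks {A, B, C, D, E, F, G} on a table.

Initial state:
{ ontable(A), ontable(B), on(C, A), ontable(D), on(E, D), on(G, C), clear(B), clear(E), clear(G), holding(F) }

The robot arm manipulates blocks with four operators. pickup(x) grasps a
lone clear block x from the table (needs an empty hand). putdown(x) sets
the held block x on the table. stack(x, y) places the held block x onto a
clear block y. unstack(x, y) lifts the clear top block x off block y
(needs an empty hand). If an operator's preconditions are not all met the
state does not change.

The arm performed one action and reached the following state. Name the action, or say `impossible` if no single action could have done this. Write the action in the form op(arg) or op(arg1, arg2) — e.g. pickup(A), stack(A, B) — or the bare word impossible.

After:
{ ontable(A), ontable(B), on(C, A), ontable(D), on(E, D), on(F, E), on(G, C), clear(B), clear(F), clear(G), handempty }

stack(F, E)

target: towers=[A/C/G; B; D/E/F] holding=-
        putdown(F) → towers=[A/C/G; B; D/E; F] holding=-
       stack(F, B) → towers=[A/C/G; B/F; D/E] holding=-
       stack(F, G) → towers=[A/C/G/F; B; D/E] holding=-
       stack(F, E) → towers=[A/C/G; B; D/E/F] holding=-  ← match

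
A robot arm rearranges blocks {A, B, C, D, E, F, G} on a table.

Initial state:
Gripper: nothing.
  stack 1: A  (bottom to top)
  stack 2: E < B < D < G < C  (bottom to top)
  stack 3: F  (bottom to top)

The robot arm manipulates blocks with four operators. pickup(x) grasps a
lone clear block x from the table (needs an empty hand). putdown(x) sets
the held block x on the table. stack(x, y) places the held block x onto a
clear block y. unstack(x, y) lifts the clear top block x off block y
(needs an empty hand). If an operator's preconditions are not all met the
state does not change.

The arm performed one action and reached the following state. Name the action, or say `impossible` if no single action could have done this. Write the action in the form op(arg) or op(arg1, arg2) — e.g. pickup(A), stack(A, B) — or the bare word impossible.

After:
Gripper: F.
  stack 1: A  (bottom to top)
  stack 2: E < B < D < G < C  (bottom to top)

target: towers=[A; E/B/D/G/C] holding=F
         pickup(F) → towers=[A; E/B/D/G/C] holding=F  ← match
         pickup(A) → towers=[E/B/D/G/C; F] holding=A
     unstack(C, G) → towers=[A; E/B/D/G; F] holding=C

pickup(F)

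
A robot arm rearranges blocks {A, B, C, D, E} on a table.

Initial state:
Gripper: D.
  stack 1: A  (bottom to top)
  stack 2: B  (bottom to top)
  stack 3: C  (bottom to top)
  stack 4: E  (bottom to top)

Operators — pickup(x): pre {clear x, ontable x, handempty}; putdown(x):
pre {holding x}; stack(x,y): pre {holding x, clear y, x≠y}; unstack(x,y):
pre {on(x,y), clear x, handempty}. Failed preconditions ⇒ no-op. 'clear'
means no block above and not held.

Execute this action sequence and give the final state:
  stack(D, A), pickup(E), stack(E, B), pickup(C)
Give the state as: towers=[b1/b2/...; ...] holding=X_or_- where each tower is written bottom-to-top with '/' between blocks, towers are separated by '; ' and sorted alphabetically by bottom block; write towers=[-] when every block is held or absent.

step 1 (stack(D, A)): towers=[A/D; B; C; E] holding=-
step 2 (pickup(E)): towers=[A/D; B; C] holding=E
step 3 (stack(E, B)): towers=[A/D; B/E; C] holding=-
step 4 (pickup(C)): towers=[A/D; B/E] holding=C

towers=[A/D; B/E] holding=C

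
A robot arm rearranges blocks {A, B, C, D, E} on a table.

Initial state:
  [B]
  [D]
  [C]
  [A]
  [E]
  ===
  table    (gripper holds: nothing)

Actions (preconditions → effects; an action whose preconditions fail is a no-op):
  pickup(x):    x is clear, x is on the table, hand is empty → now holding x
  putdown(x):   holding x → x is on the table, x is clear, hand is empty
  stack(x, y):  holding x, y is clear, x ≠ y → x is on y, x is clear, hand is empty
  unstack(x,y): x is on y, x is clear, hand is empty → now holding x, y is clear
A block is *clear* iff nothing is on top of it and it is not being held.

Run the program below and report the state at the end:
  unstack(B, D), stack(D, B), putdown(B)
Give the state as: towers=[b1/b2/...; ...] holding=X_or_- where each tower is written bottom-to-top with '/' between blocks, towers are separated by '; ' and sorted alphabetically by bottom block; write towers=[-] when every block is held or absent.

step 1 (unstack(B, D)): towers=[E/A/C/D] holding=B
step 2 (stack(D, B)) [no-op]: towers=[E/A/C/D] holding=B
step 3 (putdown(B)): towers=[B; E/A/C/D] holding=-

towers=[B; E/A/C/D] holding=-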